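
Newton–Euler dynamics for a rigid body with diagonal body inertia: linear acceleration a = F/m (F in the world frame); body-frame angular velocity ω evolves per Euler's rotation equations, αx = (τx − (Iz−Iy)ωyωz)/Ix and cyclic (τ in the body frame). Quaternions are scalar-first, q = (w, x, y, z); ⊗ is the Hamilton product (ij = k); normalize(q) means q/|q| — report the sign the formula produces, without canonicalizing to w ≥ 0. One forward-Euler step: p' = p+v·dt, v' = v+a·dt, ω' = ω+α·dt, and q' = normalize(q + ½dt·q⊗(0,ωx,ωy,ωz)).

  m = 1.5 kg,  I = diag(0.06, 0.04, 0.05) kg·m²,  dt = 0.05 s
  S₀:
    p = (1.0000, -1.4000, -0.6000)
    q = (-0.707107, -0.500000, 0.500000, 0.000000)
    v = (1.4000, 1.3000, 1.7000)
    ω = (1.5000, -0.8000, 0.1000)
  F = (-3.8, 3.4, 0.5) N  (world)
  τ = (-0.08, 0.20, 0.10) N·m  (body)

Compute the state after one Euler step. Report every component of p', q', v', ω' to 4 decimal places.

p' = p + v·dt = (1.0700, -1.3350, -0.5150)
v + (F/m)dt = (1.2733, 1.4133, 1.7167)
(τ − ω×Iω)/I = (-1.3200, 4.9625, 1.5200)
ω' = ω + α·dt = (1.4340, -0.5519, 0.1760)
Hamilton product q⊗(0,ω) = (1.1500000, -1.0106605, 0.6156856, -0.4207107)
q + ½dt·q⊗(0,ω), renormalized = (-0.6777, -0.5248, 0.5149, -0.0105)

p' = (1.0700, -1.3350, -0.5150)
q' = (-0.6777, -0.5248, 0.5149, -0.0105)
v' = (1.2733, 1.4133, 1.7167)
ω' = (1.4340, -0.5519, 0.1760)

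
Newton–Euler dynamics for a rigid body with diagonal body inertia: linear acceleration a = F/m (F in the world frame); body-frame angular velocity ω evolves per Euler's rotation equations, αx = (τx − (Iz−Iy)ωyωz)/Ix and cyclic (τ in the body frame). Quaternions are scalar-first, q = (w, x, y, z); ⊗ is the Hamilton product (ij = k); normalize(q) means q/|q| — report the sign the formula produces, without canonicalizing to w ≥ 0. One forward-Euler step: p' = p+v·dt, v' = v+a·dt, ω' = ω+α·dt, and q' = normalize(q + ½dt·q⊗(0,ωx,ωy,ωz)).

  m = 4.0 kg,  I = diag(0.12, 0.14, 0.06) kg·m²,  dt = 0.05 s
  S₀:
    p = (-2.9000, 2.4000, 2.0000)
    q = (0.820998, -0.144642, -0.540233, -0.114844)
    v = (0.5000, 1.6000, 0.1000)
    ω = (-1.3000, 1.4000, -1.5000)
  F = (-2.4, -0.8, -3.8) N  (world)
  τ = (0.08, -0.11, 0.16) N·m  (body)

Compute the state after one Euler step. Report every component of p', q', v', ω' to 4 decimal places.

a = (-0.6000, -0.2000, -0.9500)
p' = p + v·dt = (-2.8750, 2.4800, 2.0050)
v + (F/m)dt = (0.4700, 1.5900, 0.0525)
ω×(Iω) gyroscopic = (0.1680, 0.1170, -0.0364)
α = I⁻¹(τ − ω×Iω) = (-0.7333, -1.6214, 3.2733)
ω + α·dt = (-1.3367, 1.3189, -1.3363)
Hamilton product q⊗(0,ω) = (0.3960256, -0.0961663, 1.0817314, -2.1362987)
updated quaternion q' = (0.8294, -0.1468, -0.5122, -0.1679)

p' = (-2.8750, 2.4800, 2.0050)
q' = (0.8294, -0.1468, -0.5122, -0.1679)
v' = (0.4700, 1.5900, 0.0525)
ω' = (-1.3367, 1.3189, -1.3363)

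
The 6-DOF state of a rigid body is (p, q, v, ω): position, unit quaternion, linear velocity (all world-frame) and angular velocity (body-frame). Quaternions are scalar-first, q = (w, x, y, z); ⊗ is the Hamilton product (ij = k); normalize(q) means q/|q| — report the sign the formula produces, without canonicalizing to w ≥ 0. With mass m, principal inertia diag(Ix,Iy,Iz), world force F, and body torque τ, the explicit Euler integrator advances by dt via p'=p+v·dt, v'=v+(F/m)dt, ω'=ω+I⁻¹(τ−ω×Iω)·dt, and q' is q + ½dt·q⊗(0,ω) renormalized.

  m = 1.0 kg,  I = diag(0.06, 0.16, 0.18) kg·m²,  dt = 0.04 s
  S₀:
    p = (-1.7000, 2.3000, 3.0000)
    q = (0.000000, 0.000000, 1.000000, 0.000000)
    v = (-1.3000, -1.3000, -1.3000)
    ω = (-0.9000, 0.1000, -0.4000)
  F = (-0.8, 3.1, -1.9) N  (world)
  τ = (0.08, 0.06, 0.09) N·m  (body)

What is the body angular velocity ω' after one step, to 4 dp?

ω' = (-0.8461, 0.1258, -0.3780)

gyro term ω×Iω = (-0.0008, -0.0432, -0.0090)
angular accel α = (1.3467, 0.6450, 0.5500)
new body rate ω' = (-0.8461, 0.1258, -0.3780)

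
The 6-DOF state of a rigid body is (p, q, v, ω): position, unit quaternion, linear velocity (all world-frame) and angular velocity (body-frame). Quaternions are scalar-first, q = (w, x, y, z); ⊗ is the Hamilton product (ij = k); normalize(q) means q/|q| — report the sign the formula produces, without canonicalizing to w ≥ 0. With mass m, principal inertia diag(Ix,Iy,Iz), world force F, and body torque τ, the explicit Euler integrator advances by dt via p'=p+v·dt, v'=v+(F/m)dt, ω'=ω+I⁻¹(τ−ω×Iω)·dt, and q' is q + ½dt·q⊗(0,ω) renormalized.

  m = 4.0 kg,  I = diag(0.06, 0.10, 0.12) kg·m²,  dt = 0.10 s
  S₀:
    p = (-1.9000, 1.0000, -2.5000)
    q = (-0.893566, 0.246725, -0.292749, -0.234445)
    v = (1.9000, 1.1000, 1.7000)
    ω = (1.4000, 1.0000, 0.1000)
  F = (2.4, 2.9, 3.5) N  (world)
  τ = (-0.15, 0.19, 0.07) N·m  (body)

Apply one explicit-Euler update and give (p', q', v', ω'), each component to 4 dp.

p' = (-1.7100, 1.1100, -2.3300)
q' = (-0.8917, 0.1937, -0.3538, -0.2053)
v' = (1.9600, 1.1725, 1.7875)
ω' = (1.1467, 1.1984, 0.1117)

a = (0.6000, 0.7250, 0.8750)
new position p' = (-1.7100, 1.1100, -2.3300)
v + (F/m)dt = (1.9600, 1.1725, 1.7875)
precession coupling ω×(Iω) = (0.0020, -0.0084, 0.0560)
(τ − ω×Iω)/I = (-2.5333, 1.9840, 0.1167)
ω' = ω + α·dt = (1.1467, 1.1984, 0.1117)
2q̇ = q⊗(0,ω) = (-0.0292215, -1.0458223, -1.2464615, 0.5672170)
q + ½dt·q⊗(0,ω), renormalized = (-0.8917, 0.1937, -0.3538, -0.2053)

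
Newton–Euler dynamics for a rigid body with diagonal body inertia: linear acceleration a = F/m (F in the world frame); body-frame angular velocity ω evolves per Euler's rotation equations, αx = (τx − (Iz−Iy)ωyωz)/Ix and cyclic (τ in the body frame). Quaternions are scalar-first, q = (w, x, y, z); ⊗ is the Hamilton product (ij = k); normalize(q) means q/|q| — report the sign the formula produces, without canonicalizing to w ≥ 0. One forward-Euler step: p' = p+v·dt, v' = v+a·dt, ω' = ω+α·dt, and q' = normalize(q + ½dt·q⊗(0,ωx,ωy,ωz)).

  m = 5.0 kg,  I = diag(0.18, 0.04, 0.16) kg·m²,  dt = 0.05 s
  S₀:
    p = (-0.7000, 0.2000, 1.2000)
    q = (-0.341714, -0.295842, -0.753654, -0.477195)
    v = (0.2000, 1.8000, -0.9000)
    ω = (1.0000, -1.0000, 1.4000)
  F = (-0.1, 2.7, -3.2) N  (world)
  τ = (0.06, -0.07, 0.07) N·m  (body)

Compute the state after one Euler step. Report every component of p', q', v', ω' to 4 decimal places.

a = (-0.0200, 0.5400, -0.6400)
new position p' = (-0.6900, 0.2900, 1.1550)
v' = v + a·dt = (0.1990, 1.8270, -0.9320)
precession coupling ω×(Iω) = (-0.1680, 0.0280, 0.1400)
(τ − ω×Iω)/I = (1.2667, -2.4500, -0.4375)
ω' = ω + α·dt = (1.0633, -1.1225, 1.3781)
Hamilton product q⊗(0,ω) = (0.2102610, -1.8740246, 0.2786978, 0.5710964)
updated quaternion q' = (-0.3360, -0.3423, -0.7458, -0.4623)

p' = (-0.6900, 0.2900, 1.1550)
q' = (-0.3360, -0.3423, -0.7458, -0.4623)
v' = (0.1990, 1.8270, -0.9320)
ω' = (1.0633, -1.1225, 1.3781)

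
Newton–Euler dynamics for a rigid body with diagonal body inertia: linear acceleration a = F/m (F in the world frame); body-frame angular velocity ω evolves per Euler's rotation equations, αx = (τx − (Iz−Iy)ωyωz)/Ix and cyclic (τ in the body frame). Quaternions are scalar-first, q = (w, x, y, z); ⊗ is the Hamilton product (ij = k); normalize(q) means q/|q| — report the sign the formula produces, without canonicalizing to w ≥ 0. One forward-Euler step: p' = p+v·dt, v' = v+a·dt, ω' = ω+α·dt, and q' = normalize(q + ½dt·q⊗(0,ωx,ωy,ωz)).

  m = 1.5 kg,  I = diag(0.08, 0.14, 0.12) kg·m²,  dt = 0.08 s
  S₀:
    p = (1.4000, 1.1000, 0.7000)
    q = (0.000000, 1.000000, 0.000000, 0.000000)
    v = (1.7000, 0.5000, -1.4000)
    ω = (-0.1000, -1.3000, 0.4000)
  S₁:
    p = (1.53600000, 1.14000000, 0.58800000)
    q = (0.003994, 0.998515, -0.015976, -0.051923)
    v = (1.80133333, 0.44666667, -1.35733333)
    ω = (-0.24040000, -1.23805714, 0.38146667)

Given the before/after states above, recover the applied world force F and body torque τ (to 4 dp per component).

F = (1.9000, -1.0000, 0.8000)
τ = (-0.1300, 0.1100, -0.0200)

ω₁ − ω₀ = (-0.14040000, 0.06194286, -0.01853333)
precession coupling = (0.0104, 0.0016, 0.0078)
applied torque τ = (-0.1300, 0.1100, -0.0200)
Δv = v₁−v₀ = (0.10133333, -0.05333333, 0.04266667)
F = m·Δv/dt = (1.9000, -1.0000, 0.8000)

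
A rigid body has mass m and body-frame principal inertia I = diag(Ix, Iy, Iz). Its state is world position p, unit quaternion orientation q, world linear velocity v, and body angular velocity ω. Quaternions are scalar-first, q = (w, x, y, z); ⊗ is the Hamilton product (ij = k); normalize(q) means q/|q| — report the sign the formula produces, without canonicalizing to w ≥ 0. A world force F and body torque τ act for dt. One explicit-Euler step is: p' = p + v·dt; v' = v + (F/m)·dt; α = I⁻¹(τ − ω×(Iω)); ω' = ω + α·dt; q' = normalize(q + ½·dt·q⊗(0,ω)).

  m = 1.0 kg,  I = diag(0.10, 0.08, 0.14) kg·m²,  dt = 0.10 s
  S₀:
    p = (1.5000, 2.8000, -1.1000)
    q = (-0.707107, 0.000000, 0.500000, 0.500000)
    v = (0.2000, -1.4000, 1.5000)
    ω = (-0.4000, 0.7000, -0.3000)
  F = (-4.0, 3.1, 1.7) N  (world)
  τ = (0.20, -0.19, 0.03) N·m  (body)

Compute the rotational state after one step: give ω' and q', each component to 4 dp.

ω×(Iω) gyroscopic = (-0.0126, -0.0048, 0.0056)
angular accel α = (2.1260, -2.3150, 0.1743)
new body rate ω' = (-0.1874, 0.4685, -0.2826)
q⊗(0,ω) = (-0.2000000, -0.2171572, -0.6949749, 0.4121321)
q' = normalize(q + ½dt·q⊗(0,ω)) = (-0.7164, -0.0108, 0.4648, 0.5201)

ω' = (-0.1874, 0.4685, -0.2826)
q' = (-0.7164, -0.0108, 0.4648, 0.5201)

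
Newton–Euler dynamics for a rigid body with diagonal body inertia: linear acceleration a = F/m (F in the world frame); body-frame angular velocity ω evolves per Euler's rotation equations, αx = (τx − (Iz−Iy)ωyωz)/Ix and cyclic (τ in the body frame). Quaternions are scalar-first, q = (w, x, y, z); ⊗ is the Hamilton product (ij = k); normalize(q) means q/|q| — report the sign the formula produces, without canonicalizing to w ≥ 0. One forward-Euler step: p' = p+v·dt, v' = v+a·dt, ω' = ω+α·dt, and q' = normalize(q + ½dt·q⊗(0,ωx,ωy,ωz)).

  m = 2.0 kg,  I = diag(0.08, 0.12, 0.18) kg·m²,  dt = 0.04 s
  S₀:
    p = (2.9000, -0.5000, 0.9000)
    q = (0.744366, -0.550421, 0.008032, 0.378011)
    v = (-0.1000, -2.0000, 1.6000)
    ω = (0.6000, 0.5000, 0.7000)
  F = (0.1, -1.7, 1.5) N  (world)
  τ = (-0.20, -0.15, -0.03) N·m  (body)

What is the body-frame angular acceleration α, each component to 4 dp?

ω×(Iω) gyroscopic = (0.0210, -0.0420, 0.0120)
(τ − ω×Iω)/I = (-2.7625, -0.9000, -0.2333)

α = (-2.7625, -0.9000, -0.2333)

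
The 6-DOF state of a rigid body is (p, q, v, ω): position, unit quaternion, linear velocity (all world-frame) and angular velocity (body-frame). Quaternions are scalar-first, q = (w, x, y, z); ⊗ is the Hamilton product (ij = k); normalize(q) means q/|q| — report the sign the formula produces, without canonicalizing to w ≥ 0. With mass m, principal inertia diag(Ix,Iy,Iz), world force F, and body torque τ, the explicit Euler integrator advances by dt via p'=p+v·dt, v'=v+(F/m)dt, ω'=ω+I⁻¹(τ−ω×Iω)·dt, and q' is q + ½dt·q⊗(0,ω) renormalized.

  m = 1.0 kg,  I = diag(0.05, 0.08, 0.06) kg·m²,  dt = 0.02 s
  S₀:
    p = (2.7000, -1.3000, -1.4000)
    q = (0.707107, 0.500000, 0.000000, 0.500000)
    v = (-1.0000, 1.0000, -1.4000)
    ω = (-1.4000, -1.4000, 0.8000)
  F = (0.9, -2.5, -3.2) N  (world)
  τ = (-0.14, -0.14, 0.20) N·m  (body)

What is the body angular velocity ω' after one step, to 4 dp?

ω' = (-1.4650, -1.4378, 0.8471)

angular accel α = (-3.2480, -1.8900, 2.3533)
ω + α·dt = (-1.4650, -1.4378, 0.8471)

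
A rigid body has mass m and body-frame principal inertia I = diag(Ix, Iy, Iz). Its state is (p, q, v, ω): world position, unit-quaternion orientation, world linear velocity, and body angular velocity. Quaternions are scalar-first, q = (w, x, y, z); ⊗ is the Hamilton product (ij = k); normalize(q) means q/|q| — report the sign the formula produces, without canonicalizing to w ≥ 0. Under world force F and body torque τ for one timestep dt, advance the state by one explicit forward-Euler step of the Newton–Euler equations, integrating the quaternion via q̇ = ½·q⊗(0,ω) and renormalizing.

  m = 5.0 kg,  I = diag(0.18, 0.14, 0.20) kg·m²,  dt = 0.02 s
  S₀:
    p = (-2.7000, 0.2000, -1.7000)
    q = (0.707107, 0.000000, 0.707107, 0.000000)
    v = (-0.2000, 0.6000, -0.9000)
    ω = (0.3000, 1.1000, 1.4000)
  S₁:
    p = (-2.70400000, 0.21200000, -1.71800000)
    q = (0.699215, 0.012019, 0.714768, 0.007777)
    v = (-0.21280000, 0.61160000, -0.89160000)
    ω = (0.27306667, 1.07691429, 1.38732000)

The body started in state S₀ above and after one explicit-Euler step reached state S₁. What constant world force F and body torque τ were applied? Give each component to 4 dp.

F = (-3.2000, 2.9000, 2.1000)
τ = (-0.1500, -0.1700, -0.1400)

rate change Δω = (-0.02693333, -0.02308571, -0.01268000)
ω₀×(Iω₀) = (0.0924, -0.0084, -0.0132)
applied torque τ = (-0.1500, -0.1700, -0.1400)
v₁ − v₀ = (-0.01280000, 0.01160000, 0.00840000)
applied force F = (-3.2000, 2.9000, 2.1000)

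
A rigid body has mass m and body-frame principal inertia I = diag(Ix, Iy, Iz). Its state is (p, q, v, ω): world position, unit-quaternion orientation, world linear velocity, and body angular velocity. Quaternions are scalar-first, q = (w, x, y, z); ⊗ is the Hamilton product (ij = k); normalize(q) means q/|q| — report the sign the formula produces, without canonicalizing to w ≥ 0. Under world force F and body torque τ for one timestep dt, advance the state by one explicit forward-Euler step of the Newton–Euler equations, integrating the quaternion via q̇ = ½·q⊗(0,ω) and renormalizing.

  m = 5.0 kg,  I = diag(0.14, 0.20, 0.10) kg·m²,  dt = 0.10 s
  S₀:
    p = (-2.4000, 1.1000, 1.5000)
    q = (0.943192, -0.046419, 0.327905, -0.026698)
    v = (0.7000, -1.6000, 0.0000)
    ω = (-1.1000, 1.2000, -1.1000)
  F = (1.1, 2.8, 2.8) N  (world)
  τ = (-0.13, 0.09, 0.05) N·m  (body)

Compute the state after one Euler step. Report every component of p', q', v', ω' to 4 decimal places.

p' = (-2.3300, 0.9400, 1.5000)
q' = (0.9151, -0.1142, 0.3816, -0.0630)
v' = (0.7220, -1.5440, 0.0560)
ω' = (-1.2871, 1.2208, -0.9708)

ω×(Iω) gyroscopic = (0.1320, 0.0484, -0.0792)
angular accel α = (-1.8714, 0.2080, 1.2920)
ω' = ω + α·dt = (-1.2871, 1.2208, -0.9708)
Hamilton product q⊗(0,ω) = (-0.4739147, -1.3661691, 1.1101373, -0.7325185)
updated quaternion q' = (0.9151, -0.1142, 0.3816, -0.0630)
a = (0.2200, 0.5600, 0.5600)
p' = p + v·dt = (-2.3300, 0.9400, 1.5000)
v + (F/m)dt = (0.7220, -1.5440, 0.0560)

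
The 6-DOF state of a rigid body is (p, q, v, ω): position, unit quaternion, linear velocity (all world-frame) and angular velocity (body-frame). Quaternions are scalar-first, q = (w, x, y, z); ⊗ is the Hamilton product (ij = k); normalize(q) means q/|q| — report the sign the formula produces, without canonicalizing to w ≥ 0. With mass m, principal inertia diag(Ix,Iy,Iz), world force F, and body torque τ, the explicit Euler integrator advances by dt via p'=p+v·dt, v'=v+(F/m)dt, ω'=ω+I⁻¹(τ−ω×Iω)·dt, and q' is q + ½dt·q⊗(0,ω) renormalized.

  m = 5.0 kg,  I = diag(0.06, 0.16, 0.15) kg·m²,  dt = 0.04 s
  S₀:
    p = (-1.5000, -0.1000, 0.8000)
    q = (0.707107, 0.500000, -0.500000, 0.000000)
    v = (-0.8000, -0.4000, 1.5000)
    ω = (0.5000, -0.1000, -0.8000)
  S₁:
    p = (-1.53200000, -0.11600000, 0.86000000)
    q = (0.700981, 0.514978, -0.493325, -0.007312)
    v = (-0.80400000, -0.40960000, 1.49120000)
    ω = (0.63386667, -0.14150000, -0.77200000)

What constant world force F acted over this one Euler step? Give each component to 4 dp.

Δv = v₁−v₀ = (-0.00400000, -0.00960000, -0.00880000)
applied force F = (-0.5000, -1.2000, -1.1000)

F = (-0.5000, -1.2000, -1.1000)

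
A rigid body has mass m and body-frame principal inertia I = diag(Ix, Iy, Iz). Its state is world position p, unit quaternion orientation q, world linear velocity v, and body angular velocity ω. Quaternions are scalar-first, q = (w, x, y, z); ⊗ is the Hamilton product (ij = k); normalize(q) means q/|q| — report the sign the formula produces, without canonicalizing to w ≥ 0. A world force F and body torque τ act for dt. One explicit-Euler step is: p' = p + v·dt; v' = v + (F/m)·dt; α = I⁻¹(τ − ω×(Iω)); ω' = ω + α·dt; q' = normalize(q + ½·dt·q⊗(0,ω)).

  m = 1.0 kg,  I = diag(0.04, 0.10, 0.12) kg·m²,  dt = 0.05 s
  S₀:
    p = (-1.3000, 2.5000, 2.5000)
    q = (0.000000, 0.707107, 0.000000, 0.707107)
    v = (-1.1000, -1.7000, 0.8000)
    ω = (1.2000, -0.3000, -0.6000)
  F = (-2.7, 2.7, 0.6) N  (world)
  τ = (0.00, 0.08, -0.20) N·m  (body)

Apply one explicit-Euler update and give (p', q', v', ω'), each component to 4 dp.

p' = (-1.3550, 2.4150, 2.5400)
q' = (-0.0106, 0.7120, 0.0318, 0.7014)
v' = (-1.2350, -1.5650, 0.8300)
ω' = (1.1955, -0.2888, -0.6743)

a = (-2.7000, 2.7000, 0.6000)
p' = p + v·dt = (-1.3550, 2.4150, 2.5400)
v' = v + a·dt = (-1.2350, -1.5650, 0.8300)
(τ − ω×Iω)/I = (-0.0900, 0.2240, -1.4867)
ω' = ω + α·dt = (1.1955, -0.2888, -0.6743)
q⊗(0,ω) = (-0.4242642, 0.2121321, 1.2727926, -0.2121321)
q + ½dt·q⊗(0,ω), renormalized = (-0.0106, 0.7120, 0.0318, 0.7014)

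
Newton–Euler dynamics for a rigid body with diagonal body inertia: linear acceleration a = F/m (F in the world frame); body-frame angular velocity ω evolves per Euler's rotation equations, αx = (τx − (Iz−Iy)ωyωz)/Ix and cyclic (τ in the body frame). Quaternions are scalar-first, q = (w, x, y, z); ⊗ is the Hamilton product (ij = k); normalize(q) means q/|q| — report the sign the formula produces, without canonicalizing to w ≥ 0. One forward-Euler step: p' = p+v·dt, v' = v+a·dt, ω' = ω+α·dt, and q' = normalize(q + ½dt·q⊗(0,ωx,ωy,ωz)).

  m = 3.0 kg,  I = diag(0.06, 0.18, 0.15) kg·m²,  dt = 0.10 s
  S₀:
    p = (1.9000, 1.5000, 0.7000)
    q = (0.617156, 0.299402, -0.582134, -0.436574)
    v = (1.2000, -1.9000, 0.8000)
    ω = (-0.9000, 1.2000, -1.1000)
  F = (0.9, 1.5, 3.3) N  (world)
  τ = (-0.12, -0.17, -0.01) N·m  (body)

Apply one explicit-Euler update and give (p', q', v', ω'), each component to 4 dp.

p' = p + v·dt = (2.0200, 1.3100, 0.7800)
new velocity v' = (1.2300, -1.8500, 0.9100)
α = I⁻¹(τ − ω×Iω) = (-2.6600, -0.4494, 0.7973)
ω + α·dt = (-1.1660, 1.1551, -1.0203)
2q̇ = q⊗(0,ω) = (0.4877912, 0.6087958, 1.4628460, -0.8435098)
q' = normalize(q + ½dt·q⊗(0,ω)) = (0.6388, 0.3284, -0.5068, -0.4767)

p' = (2.0200, 1.3100, 0.7800)
q' = (0.6388, 0.3284, -0.5068, -0.4767)
v' = (1.2300, -1.8500, 0.9100)
ω' = (-1.1660, 1.1551, -1.0203)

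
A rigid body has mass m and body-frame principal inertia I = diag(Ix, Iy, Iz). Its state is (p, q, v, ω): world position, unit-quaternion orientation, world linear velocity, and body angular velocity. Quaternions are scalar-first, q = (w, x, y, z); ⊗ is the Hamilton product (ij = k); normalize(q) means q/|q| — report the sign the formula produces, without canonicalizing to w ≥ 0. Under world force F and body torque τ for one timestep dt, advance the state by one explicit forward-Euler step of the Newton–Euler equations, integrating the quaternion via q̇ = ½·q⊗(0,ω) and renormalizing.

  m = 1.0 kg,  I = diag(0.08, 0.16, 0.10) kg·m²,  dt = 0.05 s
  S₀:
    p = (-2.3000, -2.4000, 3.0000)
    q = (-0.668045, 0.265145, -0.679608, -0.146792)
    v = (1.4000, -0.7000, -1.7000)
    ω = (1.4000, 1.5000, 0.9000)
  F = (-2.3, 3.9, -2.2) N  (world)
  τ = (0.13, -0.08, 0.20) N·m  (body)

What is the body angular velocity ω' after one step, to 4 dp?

ω' = (1.5319, 1.4829, 0.9160)

α = I⁻¹(τ − ω×Iω) = (2.6375, -0.3425, 0.3200)
ω + α·dt = (1.5319, 1.4829, 0.9160)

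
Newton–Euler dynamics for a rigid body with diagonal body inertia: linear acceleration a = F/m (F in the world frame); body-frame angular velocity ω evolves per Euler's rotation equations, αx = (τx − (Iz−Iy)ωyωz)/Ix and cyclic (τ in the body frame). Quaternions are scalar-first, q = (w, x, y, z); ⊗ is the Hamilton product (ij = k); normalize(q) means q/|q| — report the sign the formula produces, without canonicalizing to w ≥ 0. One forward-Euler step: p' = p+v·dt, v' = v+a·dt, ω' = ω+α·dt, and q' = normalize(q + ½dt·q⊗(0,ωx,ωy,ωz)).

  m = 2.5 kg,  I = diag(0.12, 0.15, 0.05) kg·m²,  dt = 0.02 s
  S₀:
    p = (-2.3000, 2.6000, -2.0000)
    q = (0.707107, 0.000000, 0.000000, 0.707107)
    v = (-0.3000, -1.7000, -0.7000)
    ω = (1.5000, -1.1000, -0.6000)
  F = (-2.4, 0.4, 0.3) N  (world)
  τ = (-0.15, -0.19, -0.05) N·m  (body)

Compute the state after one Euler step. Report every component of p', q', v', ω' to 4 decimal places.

linear accel F/m = (-0.9600, 0.1600, 0.1200)
p + v·dt = (-2.3060, 2.5660, -2.0140)
v + (F/m)dt = (-0.3192, -1.6968, -0.6976)
angular accel α = (-0.7000, -0.8467, -0.0100)
ω + α·dt = (1.4860, -1.1169, -0.6002)
Hamilton product q⊗(0,ω) = (0.4242642, 1.8384782, 0.2828428, -0.4242642)
q + ½dt·q⊗(0,ω), renormalized = (0.7112, 0.0184, 0.0028, 0.7027)

p' = (-2.3060, 2.5660, -2.0140)
q' = (0.7112, 0.0184, 0.0028, 0.7027)
v' = (-0.3192, -1.6968, -0.6976)
ω' = (1.4860, -1.1169, -0.6002)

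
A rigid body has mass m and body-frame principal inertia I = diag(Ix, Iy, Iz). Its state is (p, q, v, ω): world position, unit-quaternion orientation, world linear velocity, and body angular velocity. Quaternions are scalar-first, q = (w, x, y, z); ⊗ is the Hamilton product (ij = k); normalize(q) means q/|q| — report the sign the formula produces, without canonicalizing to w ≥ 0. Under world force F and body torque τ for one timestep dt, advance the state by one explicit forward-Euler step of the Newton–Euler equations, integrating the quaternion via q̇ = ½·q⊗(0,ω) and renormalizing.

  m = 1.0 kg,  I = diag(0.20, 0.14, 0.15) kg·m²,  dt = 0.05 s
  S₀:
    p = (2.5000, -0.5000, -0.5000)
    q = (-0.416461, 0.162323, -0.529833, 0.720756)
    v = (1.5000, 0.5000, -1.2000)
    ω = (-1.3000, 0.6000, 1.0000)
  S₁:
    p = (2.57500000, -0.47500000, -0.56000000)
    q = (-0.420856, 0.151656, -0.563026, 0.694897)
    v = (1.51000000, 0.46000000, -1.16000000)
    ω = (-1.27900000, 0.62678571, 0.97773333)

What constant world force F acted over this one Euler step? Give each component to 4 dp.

F = (0.2000, -0.8000, 0.8000)

Δv = v₁−v₀ = (0.01000000, -0.04000000, 0.04000000)
applied force F = (0.2000, -0.8000, 0.8000)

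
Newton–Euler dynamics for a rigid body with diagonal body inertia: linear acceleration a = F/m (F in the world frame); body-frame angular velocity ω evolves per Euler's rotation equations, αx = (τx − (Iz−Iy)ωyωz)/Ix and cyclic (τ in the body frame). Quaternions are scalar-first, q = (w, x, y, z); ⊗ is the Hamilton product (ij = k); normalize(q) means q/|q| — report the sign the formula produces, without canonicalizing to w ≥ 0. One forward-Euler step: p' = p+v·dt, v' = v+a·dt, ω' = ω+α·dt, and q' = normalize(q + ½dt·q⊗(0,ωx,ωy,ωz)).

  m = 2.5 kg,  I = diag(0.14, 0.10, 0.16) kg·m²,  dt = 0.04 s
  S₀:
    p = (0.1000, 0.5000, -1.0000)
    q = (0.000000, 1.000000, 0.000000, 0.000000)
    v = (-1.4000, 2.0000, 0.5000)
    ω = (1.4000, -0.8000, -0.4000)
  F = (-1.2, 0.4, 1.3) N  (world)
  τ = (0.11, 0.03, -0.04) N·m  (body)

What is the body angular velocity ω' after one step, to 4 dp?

ω' = (1.4259, -0.7925, -0.4212)

α = I⁻¹(τ − ω×Iω) = (0.6486, 0.1880, -0.5300)
ω + α·dt = (1.4259, -0.7925, -0.4212)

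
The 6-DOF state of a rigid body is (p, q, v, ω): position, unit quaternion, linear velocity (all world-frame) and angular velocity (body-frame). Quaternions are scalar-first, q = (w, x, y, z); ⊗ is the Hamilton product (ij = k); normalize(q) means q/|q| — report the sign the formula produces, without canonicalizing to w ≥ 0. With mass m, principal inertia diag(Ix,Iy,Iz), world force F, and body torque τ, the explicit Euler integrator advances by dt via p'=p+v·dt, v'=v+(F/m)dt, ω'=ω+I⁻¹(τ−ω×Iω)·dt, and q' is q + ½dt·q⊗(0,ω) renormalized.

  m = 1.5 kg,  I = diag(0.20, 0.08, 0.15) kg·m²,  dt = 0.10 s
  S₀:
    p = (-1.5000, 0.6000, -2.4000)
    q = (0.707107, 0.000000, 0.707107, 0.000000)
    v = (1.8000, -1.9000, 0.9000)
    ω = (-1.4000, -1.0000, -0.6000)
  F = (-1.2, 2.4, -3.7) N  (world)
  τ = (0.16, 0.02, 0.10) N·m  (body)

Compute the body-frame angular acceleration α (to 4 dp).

gyro term ω×Iω = (0.0420, 0.0420, -0.1680)
α = I⁻¹(τ − ω×Iω) = (0.5900, -0.2750, 1.7867)

α = (0.5900, -0.2750, 1.7867)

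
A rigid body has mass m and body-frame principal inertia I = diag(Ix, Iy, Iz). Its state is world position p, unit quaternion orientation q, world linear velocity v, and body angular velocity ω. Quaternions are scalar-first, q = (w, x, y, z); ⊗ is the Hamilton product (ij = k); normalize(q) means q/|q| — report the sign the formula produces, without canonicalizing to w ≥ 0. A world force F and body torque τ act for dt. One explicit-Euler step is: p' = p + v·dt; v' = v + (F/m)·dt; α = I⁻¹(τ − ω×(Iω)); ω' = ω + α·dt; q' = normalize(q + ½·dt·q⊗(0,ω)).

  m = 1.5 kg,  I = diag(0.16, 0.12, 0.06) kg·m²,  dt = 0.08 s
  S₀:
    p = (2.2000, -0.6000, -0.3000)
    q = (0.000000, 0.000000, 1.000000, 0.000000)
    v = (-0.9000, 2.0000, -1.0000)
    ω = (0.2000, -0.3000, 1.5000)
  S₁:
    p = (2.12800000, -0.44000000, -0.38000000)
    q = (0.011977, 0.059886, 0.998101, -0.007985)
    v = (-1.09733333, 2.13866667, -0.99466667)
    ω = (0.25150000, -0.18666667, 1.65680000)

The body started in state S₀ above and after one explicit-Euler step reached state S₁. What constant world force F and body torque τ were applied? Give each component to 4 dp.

rate change Δω = (0.05150000, 0.11333333, 0.15680000)
applied torque τ = (0.1300, 0.2000, 0.1200)
Δv = v₁−v₀ = (-0.19733333, 0.13866667, 0.00533333)
applied force F = (-3.7000, 2.6000, 0.1000)

F = (-3.7000, 2.6000, 0.1000)
τ = (0.1300, 0.2000, 0.1200)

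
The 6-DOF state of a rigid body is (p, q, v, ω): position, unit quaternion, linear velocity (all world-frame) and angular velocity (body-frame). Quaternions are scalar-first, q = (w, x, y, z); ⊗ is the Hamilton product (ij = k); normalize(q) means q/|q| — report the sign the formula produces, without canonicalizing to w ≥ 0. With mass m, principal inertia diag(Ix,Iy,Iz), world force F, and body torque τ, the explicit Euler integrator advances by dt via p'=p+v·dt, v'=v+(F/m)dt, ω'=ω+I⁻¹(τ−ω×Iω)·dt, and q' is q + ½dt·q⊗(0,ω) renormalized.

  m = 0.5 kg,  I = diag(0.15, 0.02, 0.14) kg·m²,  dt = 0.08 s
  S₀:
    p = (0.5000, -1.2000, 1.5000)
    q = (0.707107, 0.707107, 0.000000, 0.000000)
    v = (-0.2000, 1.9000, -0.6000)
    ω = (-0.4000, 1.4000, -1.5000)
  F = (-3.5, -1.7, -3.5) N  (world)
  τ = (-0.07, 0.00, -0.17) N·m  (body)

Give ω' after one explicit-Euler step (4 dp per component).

ω×(Iω) gyroscopic = (-0.2520, 0.0060, 0.0728)
α = I⁻¹(τ − ω×Iω) = (1.2133, -0.3000, -1.7343)
ω' = ω + α·dt = (-0.3029, 1.3760, -1.6387)

ω' = (-0.3029, 1.3760, -1.6387)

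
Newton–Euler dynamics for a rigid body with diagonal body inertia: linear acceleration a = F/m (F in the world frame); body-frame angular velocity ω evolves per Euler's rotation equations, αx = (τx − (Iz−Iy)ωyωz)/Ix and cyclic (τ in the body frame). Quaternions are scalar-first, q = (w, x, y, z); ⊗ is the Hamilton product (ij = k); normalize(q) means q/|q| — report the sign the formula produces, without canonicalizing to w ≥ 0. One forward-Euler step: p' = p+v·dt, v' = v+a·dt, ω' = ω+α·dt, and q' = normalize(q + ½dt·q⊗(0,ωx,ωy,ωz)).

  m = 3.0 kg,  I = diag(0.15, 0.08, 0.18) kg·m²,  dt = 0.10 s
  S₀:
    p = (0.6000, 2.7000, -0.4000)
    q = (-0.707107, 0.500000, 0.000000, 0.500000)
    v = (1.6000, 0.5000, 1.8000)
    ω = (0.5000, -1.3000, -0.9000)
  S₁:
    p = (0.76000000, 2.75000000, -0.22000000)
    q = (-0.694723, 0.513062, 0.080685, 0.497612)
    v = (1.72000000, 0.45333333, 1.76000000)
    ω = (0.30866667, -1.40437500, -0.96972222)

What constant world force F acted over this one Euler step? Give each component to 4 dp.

F = (3.6000, -1.4000, -1.2000)

v₁ − v₀ = (0.12000000, -0.04666667, -0.04000000)
F = m·Δv/dt = (3.6000, -1.4000, -1.2000)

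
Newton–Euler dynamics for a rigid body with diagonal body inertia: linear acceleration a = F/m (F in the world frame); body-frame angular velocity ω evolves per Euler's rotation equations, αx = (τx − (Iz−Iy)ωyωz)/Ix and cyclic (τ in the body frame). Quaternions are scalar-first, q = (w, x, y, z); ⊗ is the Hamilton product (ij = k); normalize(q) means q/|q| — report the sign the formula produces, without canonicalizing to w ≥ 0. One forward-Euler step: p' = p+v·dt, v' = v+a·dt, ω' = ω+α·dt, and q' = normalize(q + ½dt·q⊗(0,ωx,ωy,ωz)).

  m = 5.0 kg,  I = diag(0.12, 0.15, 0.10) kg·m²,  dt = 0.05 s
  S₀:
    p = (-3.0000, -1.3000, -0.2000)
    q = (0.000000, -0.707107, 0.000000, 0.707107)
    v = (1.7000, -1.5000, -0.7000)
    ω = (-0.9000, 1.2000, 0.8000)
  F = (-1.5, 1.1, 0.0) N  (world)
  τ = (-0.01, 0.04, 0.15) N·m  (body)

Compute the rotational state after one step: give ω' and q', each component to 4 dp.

precession coupling ω×(Iω) = (-0.0480, -0.0144, -0.0324)
(τ − ω×Iω)/I = (0.3167, 0.3627, 1.8240)
ω' = ω + α·dt = (-0.8842, 1.2181, 0.8912)
2q̇ = q⊗(0,ω) = (-1.2020819, -0.8485284, -0.0707107, -0.8485284)
q + ½dt·q⊗(0,ω), renormalized = (-0.0300, -0.7277, -0.0018, 0.6853)

ω' = (-0.8842, 1.2181, 0.8912)
q' = (-0.0300, -0.7277, -0.0018, 0.6853)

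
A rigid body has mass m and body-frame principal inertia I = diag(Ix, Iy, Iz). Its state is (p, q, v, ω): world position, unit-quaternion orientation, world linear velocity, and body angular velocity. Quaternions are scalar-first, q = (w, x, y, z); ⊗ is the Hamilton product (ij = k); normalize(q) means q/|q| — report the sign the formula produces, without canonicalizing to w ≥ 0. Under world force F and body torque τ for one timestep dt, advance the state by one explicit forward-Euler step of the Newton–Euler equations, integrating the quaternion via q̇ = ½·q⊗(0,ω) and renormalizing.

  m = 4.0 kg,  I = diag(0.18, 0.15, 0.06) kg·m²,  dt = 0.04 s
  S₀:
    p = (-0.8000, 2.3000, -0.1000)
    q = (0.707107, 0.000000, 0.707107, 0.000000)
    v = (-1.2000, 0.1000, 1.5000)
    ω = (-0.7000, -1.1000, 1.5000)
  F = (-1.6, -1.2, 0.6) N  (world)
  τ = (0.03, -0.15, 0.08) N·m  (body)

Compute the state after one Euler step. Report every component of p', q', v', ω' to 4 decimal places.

angular accel α = (-0.6583, -0.1600, 1.7183)
ω' = ω + α·dt = (-0.7263, -1.1064, 1.5687)
q⊗(0,ω) = (0.7778177, 0.5656856, -0.7778177, 1.5556354)
updated quaternion q' = (0.7221, 0.0113, 0.6910, 0.0311)
linear accel F/m = (-0.4000, -0.3000, 0.1500)
new position p' = (-0.8480, 2.3040, -0.0400)
v + (F/m)dt = (-1.2160, 0.0880, 1.5060)

p' = (-0.8480, 2.3040, -0.0400)
q' = (0.7221, 0.0113, 0.6910, 0.0311)
v' = (-1.2160, 0.0880, 1.5060)
ω' = (-0.7263, -1.1064, 1.5687)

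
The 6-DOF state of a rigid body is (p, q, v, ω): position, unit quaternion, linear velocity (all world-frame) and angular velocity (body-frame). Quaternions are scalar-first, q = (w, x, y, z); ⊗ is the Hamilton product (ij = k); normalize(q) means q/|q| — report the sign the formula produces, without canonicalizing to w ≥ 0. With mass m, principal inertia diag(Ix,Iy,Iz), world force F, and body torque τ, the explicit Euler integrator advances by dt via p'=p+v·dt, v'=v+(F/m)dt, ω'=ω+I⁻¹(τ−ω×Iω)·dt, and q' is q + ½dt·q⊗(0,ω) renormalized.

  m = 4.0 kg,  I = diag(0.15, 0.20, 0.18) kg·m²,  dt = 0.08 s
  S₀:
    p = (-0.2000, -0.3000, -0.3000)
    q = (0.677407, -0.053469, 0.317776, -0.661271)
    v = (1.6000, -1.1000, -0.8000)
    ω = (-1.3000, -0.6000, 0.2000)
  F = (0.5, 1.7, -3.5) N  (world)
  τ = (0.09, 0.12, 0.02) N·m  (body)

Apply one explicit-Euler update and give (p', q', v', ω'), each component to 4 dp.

p' = (-0.0720, -0.3880, -0.3640)
q' = (0.6864, -0.1019, 0.3358, -0.6370)
v' = (1.6100, -1.0660, -0.8700)
ω' = (-1.2533, -0.5551, 0.1916)

linear accel F/m = (0.1250, 0.4250, -0.8750)
p + v·dt = (-0.0720, -0.3880, -0.3640)
v + (F/m)dt = (1.6100, -1.0660, -0.8700)
ω×(Iω) gyroscopic = (0.0024, 0.0078, 0.0390)
α = I⁻¹(τ − ω×Iω) = (0.5840, 0.5610, -0.1056)
ω + α·dt = (-1.2533, -0.5551, 0.1916)
q⊗(0,ω) = (0.2534101, -1.2138365, 0.4639019, 0.5806716)
updated quaternion q' = (0.6864, -0.1019, 0.3358, -0.6370)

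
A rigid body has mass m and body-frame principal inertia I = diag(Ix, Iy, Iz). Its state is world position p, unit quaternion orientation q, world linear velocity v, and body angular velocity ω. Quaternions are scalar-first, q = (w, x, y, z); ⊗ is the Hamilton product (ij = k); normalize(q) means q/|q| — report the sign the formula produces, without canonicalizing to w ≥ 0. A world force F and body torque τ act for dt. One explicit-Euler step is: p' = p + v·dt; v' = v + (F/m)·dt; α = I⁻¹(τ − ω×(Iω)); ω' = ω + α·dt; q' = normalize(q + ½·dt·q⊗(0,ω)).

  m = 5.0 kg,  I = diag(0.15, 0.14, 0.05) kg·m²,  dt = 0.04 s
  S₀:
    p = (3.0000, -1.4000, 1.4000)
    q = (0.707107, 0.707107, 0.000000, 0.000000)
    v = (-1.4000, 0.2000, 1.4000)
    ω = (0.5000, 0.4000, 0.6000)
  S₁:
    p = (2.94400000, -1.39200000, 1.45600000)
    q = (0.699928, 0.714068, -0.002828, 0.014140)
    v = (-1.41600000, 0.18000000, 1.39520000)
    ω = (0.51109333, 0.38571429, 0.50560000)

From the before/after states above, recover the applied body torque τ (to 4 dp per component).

τ = (0.0200, -0.0200, -0.1200)

rate change Δω = (0.01109333, -0.01428571, -0.09440000)
ω₀×(Iω₀) = (-0.0216, 0.0300, -0.0020)
τ = I·(Δω/dt) + ω₀×(Iω₀) = (0.0200, -0.0200, -0.1200)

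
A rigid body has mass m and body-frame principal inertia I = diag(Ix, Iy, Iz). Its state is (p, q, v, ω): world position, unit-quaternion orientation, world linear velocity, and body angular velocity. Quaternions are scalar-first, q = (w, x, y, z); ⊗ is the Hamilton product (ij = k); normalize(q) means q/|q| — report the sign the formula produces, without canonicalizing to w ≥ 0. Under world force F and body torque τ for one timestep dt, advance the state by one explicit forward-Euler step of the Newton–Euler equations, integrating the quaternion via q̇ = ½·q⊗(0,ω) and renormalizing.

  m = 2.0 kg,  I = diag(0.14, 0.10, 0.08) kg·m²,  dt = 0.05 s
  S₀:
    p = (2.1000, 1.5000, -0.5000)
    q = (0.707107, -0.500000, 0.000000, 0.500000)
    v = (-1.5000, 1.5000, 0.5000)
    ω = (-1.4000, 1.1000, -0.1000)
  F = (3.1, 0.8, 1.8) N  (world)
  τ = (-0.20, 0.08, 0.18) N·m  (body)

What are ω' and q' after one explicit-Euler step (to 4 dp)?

(τ − ω×Iω)/I = (-1.4443, 0.7160, 1.4800)
ω' = ω + α·dt = (-1.4722, 1.1358, -0.0260)
2q̇ = q⊗(0,ω) = (-0.6500000, -1.5399498, 0.0278177, -0.6207107)
q + ½dt·q⊗(0,ω), renormalized = (0.6902, -0.5380, 0.0007, 0.4840)

ω' = (-1.4722, 1.1358, -0.0260)
q' = (0.6902, -0.5380, 0.0007, 0.4840)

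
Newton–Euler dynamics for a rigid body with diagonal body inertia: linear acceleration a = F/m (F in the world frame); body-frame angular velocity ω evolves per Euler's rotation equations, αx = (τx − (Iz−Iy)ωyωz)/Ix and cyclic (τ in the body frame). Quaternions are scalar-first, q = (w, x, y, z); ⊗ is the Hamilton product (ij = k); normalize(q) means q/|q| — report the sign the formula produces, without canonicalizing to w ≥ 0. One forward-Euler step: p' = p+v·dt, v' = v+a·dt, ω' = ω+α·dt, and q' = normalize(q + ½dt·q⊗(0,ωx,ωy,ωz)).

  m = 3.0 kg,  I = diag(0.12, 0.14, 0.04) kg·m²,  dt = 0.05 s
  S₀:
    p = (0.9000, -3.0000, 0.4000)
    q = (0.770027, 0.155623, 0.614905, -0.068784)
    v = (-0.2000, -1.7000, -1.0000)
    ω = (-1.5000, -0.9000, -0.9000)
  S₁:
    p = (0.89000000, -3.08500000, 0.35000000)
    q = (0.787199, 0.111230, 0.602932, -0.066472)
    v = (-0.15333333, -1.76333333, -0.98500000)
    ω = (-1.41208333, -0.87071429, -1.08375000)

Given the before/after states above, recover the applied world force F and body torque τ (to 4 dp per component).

Δω = ω₁−ω₀ = (0.08791667, 0.02928571, -0.18375000)
ω₀×(Iω₀) = (-0.0810, 0.1080, 0.0270)
τ = I·(Δω/dt) + ω₀×(Iω₀) = (0.1300, 0.1900, -0.1200)
Δv = v₁−v₀ = (0.04666667, -0.06333333, 0.01500000)
applied force F = (2.8000, -3.8000, 0.9000)

F = (2.8000, -3.8000, 0.9000)
τ = (0.1300, 0.1900, -0.1200)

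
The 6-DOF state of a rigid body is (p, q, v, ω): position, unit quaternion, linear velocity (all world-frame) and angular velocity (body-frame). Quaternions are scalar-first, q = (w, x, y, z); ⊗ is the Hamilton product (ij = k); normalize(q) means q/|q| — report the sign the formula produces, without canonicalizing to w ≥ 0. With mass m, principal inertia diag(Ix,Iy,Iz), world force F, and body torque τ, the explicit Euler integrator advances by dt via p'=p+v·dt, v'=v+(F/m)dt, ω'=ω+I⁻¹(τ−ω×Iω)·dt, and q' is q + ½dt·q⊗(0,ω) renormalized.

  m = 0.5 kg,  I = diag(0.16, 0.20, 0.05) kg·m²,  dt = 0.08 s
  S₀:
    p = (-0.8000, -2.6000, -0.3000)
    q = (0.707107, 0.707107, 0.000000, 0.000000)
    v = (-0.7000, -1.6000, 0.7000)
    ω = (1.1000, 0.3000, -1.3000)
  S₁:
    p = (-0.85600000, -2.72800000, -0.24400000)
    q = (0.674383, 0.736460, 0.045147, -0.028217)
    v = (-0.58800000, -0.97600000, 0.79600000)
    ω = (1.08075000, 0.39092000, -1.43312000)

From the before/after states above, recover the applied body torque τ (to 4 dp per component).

τ = (0.0200, 0.0700, -0.0700)

ω₁ − ω₀ = (-0.01925000, 0.09092000, -0.13312000)
ω₀×(Iω₀) = (0.0585, -0.1573, 0.0132)
applied torque τ = (0.0200, 0.0700, -0.0700)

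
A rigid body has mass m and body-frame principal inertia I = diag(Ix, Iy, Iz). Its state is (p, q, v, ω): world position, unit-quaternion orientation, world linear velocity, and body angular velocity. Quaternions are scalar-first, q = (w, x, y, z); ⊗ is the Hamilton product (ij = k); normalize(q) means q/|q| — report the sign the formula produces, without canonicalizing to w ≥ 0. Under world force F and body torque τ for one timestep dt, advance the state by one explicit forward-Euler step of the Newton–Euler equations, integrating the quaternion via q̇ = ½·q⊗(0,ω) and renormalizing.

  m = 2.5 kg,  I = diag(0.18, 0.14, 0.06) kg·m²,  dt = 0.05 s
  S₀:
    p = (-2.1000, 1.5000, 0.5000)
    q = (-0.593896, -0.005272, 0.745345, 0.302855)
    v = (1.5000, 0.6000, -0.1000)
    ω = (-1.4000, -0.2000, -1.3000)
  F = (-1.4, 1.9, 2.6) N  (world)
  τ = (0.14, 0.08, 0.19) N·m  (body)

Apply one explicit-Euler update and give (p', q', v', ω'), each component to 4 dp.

new position p' = (-2.0250, 1.5300, 0.4950)
v' = v + a·dt = (1.4720, 0.6380, -0.0480)
precession coupling ω×(Iω) = (-0.0208, 0.2184, -0.0112)
(τ − ω×Iω)/I = (0.8933, -0.9886, 3.3533)
new body rate ω' = (-1.3553, -0.2494, -1.1323)
Hamilton product q⊗(0,ω) = (0.5353997, -0.0769231, -0.3120714, 1.8166022)
q' = normalize(q + ½dt·q⊗(0,ω)) = (-0.5798, -0.0072, 0.7367, 0.3479)

p' = (-2.0250, 1.5300, 0.4950)
q' = (-0.5798, -0.0072, 0.7367, 0.3479)
v' = (1.4720, 0.6380, -0.0480)
ω' = (-1.3553, -0.2494, -1.1323)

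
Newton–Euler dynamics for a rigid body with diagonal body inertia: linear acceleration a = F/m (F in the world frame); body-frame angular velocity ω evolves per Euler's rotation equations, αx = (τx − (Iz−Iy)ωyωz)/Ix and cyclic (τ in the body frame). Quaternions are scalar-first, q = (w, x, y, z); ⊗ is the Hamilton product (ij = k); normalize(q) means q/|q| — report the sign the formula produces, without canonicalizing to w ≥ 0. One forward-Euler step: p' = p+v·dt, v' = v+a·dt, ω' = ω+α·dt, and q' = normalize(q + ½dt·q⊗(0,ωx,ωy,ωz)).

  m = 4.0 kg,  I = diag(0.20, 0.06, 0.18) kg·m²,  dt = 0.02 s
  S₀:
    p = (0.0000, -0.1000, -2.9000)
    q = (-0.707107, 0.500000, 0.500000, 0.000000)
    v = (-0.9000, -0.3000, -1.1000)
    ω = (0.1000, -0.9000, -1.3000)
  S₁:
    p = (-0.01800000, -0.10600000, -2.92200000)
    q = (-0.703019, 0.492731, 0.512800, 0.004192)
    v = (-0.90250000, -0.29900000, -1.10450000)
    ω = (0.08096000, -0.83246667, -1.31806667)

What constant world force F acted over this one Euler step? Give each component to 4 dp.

F = (-0.5000, 0.2000, -0.9000)

Δv = v₁−v₀ = (-0.00250000, 0.00100000, -0.00450000)
m·(v₁−v₀)/dt = (-0.5000, 0.2000, -0.9000)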